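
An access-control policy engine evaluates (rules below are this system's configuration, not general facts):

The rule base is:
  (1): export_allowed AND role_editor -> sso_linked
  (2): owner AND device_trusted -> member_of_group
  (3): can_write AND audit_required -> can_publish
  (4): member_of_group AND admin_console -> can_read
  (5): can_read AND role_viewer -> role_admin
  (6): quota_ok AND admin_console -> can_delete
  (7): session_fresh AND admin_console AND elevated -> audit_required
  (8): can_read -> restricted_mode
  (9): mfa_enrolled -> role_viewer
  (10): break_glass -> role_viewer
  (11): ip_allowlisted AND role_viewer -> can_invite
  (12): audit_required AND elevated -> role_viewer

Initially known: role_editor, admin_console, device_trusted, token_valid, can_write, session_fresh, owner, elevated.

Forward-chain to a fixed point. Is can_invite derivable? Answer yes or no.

[1] (2) [owner AND device_trusted -> member_of_group]; (7) [session_fresh AND admin_console AND elevated -> audit_required]. ⇒ new: member_of_group, audit_required.
[2] (3) [can_write AND audit_required -> can_publish]; (4) [member_of_group AND admin_console -> can_read]; (12) [audit_required AND elevated -> role_viewer]. ⇒ new: can_publish, can_read, role_viewer.
[3] (5) [can_read AND role_viewer -> role_admin]; (8) [can_read -> restricted_mode]. ⇒ new: role_admin, restricted_mode.
Fixed point reached. can_invite is concluded only by (11); (11) needs ip_allowlisted (never derived).

no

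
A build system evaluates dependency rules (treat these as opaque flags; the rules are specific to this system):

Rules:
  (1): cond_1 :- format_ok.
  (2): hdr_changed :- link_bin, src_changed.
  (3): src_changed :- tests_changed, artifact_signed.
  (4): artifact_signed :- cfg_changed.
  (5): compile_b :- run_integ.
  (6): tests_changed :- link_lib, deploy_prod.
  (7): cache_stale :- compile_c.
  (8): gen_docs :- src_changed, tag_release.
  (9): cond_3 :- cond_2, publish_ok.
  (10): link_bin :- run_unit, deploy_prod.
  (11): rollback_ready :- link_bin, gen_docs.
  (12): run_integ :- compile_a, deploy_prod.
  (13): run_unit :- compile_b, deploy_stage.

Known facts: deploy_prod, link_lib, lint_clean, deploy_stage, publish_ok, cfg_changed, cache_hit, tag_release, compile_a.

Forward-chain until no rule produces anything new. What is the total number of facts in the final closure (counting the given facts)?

19

Round 1 fires (4), (6), (12), giving artifact_signed, tests_changed, run_integ.
Round 2 fires (3), (5), giving src_changed, compile_b.
Round 3 fires (8), (13), giving gen_docs, run_unit.
Round 4 fires (10), giving link_bin.
Round 5 fires (2), (11), giving hdr_changed, rollback_ready.
Closure: {artifact_signed, cache_hit, cfg_changed, compile_a, compile_b, deploy_prod, deploy_stage, gen_docs, hdr_changed, link_bin, link_lib, lint_clean, publish_ok, rollback_ready, run_integ, run_unit, src_changed, tag_release, tests_changed} — 19 facts.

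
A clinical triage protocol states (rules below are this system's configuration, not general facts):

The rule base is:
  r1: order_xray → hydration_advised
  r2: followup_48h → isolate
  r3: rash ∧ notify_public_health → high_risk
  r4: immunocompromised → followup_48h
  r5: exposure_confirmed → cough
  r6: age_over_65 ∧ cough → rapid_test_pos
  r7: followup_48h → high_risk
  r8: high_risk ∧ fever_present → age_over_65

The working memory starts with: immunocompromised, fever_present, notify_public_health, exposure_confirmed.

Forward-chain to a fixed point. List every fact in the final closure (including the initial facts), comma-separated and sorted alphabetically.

Round 1: r4 [immunocompromised → followup_48h]; r5 [exposure_confirmed → cough]. Adds followup_48h, cough.
Round 2: r2 [followup_48h → isolate]; r7 [followup_48h → high_risk]. Adds isolate, high_risk.
Round 3: r8 [high_risk ∧ fever_present → age_over_65]. Adds age_over_65.
Round 4: r6 [age_over_65 ∧ cough → rapid_test_pos]. Adds rapid_test_pos.

age_over_65, cough, exposure_confirmed, fever_present, followup_48h, high_risk, immunocompromised, isolate, notify_public_health, rapid_test_pos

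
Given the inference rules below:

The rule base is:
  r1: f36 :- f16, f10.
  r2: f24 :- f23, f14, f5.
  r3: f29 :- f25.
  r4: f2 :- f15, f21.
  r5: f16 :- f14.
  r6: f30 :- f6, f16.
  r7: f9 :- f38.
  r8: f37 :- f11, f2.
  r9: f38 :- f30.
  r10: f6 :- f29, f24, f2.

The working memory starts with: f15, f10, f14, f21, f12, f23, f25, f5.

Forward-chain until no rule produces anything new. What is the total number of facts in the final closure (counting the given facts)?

Round 1 — r2, r3, r4, r5, derive f24, f29, f2, f16.
Round 2 — r1, r10, derive f36, f6.
Round 3 — r6, derive f30.
Round 4 — r9, derive f38.
Round 5 — r7, derive f9.
Closure: {f10, f12, f14, f15, f16, f2, f21, f23, f24, f25, f29, f30, f36, f38, f5, f6, f9} — 17 facts.

17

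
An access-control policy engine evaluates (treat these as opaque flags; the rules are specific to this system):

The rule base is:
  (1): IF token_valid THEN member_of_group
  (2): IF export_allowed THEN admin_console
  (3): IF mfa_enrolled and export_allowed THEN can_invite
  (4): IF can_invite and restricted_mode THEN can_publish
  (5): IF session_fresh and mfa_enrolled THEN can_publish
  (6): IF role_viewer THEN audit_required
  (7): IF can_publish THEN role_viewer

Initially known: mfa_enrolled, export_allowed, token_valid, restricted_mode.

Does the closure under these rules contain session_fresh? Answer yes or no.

no

[1] (1) [IF token_valid THEN member_of_group]; (2) [IF export_allowed THEN admin_console]; (3) [IF mfa_enrolled and export_allowed THEN can_invite]. ⇒ new: member_of_group, admin_console, can_invite.
[2] (4) [IF can_invite and restricted_mode THEN can_publish]. ⇒ new: can_publish.
[3] (7) [IF can_publish THEN role_viewer]. ⇒ new: role_viewer.
[4] (6) [IF role_viewer THEN audit_required]. ⇒ new: audit_required.
Fixed point reached. No rule has session_fresh as a consequent, and it is not given.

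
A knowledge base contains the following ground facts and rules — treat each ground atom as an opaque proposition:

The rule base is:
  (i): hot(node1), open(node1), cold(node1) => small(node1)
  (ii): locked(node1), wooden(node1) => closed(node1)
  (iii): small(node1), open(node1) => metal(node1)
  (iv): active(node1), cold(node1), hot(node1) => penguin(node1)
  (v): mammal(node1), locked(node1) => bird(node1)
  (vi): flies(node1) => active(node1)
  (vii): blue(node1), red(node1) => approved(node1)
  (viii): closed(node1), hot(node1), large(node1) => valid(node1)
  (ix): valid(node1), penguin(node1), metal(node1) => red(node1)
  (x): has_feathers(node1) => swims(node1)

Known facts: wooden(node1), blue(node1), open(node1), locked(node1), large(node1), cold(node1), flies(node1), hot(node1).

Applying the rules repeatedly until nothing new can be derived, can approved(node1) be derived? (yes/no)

yes

Round 1: (i) [hot(node1), open(node1), cold(node1) => small(node1)]; (ii) [locked(node1), wooden(node1) => closed(node1)]; (vi) [flies(node1) => active(node1)]. Adds small(node1), closed(node1), active(node1).
Round 2: (iii) [small(node1), open(node1) => metal(node1)]; (iv) [active(node1), cold(node1), hot(node1) => penguin(node1)]; (viii) [closed(node1), hot(node1), large(node1) => valid(node1)]. Adds metal(node1), penguin(node1), valid(node1).
Round 3: (ix) [valid(node1), penguin(node1), metal(node1) => red(node1)]. Adds red(node1).
Round 4: (vii) [blue(node1), red(node1) => approved(node1)]. Adds approved(node1).
approved(node1) appears in round 4, so it is derivable.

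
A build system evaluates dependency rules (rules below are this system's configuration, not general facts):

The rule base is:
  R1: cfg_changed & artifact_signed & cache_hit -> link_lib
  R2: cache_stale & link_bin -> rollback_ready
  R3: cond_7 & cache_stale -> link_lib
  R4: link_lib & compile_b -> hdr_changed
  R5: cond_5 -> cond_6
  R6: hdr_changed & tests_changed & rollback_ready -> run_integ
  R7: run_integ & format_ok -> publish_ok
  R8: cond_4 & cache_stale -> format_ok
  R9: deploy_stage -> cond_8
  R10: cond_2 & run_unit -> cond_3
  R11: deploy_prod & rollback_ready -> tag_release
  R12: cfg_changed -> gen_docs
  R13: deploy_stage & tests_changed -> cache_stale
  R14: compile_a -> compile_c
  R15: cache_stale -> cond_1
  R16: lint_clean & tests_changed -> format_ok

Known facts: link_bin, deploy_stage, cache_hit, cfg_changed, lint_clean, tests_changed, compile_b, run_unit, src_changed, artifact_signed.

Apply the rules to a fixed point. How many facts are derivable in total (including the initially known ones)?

20

Round 1: R1 [cfg_changed & artifact_signed & cache_hit -> link_lib]; R9 [deploy_stage -> cond_8]; R12 [cfg_changed -> gen_docs]; R13 [deploy_stage & tests_changed -> cache_stale]; R16 [lint_clean & tests_changed -> format_ok]. New: link_lib, cond_8, gen_docs, cache_stale, format_ok.
Round 2: R2 [cache_stale & link_bin -> rollback_ready]; R4 [link_lib & compile_b -> hdr_changed]; R15 [cache_stale -> cond_1]. New: rollback_ready, hdr_changed, cond_1.
Round 3: R6 [hdr_changed & tests_changed & rollback_ready -> run_integ]. New: run_integ.
Round 4: R7 [run_integ & format_ok -> publish_ok]. New: publish_ok.
Closure: {artifact_signed, cache_hit, cache_stale, cfg_changed, compile_b, cond_1, cond_8, deploy_stage, format_ok, gen_docs, hdr_changed, link_bin, link_lib, lint_clean, publish_ok, rollback_ready, run_integ, run_unit, src_changed, tests_changed} — 20 facts.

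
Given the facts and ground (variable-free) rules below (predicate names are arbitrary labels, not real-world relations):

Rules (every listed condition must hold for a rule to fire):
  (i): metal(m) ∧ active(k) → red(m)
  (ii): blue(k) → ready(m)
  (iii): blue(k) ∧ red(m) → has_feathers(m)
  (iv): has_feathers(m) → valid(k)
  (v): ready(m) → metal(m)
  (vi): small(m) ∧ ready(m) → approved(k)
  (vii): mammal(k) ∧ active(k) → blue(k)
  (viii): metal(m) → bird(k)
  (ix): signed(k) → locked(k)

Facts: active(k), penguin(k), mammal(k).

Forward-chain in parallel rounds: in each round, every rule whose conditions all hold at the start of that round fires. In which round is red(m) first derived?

Round 1: (vii) [mammal(k) ∧ active(k) → blue(k)]. Adds blue(k).
Round 2: (ii) [blue(k) → ready(m)]. Adds ready(m).
Round 3: (v) [ready(m) → metal(m)]. Adds metal(m).
Round 4: (i) [metal(m) ∧ active(k) → red(m)]; (viii) [metal(m) → bird(k)]. Adds red(m), bird(k).
red(m) first appears in round 4.

4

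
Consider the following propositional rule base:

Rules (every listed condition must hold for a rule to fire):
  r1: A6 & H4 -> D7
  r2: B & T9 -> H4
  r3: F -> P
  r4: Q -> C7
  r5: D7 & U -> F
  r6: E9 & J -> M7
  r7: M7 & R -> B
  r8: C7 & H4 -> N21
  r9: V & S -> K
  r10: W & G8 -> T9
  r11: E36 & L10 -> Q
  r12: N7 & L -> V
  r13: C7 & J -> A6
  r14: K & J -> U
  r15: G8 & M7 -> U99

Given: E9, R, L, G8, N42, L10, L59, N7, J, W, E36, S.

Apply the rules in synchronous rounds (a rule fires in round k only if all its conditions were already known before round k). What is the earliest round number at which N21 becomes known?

Round 1: r6 [E9 & J -> M7]; r10 [W & G8 -> T9]; r11 [E36 & L10 -> Q]; r12 [N7 & L -> V]. New: M7, T9, Q, V.
Round 2: r4 [Q -> C7]; r7 [M7 & R -> B]; r9 [V & S -> K]; r15 [G8 & M7 -> U99]. New: C7, B, K, U99.
Round 3: r2 [B & T9 -> H4]; r13 [C7 & J -> A6]; r14 [K & J -> U]. New: H4, A6, U.
Round 4: r1 [A6 & H4 -> D7]; r8 [C7 & H4 -> N21]. New: D7, N21.
N21 first appears in round 4.

4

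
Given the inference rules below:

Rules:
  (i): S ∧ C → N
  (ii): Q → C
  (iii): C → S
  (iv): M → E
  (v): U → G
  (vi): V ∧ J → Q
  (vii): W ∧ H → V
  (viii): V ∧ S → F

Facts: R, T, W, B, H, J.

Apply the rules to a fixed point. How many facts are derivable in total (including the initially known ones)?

Round 1 — (vii), derive V.
Round 2 — (vi), derive Q.
Round 3 — (ii), derive C.
Round 4 — (iii), derive S.
Round 5 — (i), (viii), derive N, F.
Closure: {B, C, F, H, J, N, Q, R, S, T, V, W} — 12 facts.

12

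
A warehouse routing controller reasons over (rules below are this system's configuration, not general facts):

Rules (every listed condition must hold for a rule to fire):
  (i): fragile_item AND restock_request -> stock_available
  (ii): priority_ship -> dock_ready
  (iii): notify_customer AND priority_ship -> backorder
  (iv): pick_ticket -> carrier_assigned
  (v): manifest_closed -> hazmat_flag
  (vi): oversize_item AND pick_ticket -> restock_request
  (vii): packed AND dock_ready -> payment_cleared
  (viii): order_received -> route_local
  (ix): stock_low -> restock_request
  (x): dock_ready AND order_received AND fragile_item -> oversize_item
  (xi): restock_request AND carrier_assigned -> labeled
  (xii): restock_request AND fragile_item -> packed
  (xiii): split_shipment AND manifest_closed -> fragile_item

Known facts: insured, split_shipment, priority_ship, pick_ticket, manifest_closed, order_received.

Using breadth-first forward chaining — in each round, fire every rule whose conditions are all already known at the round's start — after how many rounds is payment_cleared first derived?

5

[1] (ii) [priority_ship -> dock_ready]; (iv) [pick_ticket -> carrier_assigned]; (v) [manifest_closed -> hazmat_flag]; (viii) [order_received -> route_local]; (xiii) [split_shipment AND manifest_closed -> fragile_item]. ⇒ new: dock_ready, carrier_assigned, hazmat_flag, route_local, fragile_item.
[2] (x) [dock_ready AND order_received AND fragile_item -> oversize_item]. ⇒ new: oversize_item.
[3] (vi) [oversize_item AND pick_ticket -> restock_request]. ⇒ new: restock_request.
[4] (i) [fragile_item AND restock_request -> stock_available]; (xi) [restock_request AND carrier_assigned -> labeled]; (xii) [restock_request AND fragile_item -> packed]. ⇒ new: stock_available, labeled, packed.
[5] (vii) [packed AND dock_ready -> payment_cleared]. ⇒ new: payment_cleared.
payment_cleared first appears in round 5.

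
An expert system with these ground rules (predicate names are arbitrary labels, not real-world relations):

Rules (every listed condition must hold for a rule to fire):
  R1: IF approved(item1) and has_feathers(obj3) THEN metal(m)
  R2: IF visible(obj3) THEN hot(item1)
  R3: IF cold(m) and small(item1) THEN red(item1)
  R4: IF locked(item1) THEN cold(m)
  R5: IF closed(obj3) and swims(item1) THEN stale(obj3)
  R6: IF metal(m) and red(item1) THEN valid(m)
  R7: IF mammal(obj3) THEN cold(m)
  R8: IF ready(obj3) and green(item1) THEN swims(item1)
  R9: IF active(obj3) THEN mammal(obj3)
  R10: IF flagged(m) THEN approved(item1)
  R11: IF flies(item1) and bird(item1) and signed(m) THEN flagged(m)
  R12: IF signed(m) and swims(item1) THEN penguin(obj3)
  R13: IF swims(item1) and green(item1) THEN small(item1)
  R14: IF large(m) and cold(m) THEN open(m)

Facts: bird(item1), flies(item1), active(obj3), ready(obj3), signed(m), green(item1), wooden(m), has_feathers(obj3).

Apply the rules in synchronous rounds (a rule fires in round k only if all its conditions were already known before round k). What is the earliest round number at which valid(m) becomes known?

Round 1: R8 [IF ready(obj3) and green(item1) THEN swims(item1)]; R9 [IF active(obj3) THEN mammal(obj3)]; R11 [IF flies(item1) and bird(item1) and signed(m) THEN flagged(m)]. New: swims(item1), mammal(obj3), flagged(m).
Round 2: R7 [IF mammal(obj3) THEN cold(m)]; R10 [IF flagged(m) THEN approved(item1)]; R12 [IF signed(m) and swims(item1) THEN penguin(obj3)]; R13 [IF swims(item1) and green(item1) THEN small(item1)]. New: cold(m), approved(item1), penguin(obj3), small(item1).
Round 3: R1 [IF approved(item1) and has_feathers(obj3) THEN metal(m)]; R3 [IF cold(m) and small(item1) THEN red(item1)]. New: metal(m), red(item1).
Round 4: R6 [IF metal(m) and red(item1) THEN valid(m)]. New: valid(m).
valid(m) first appears in round 4.

4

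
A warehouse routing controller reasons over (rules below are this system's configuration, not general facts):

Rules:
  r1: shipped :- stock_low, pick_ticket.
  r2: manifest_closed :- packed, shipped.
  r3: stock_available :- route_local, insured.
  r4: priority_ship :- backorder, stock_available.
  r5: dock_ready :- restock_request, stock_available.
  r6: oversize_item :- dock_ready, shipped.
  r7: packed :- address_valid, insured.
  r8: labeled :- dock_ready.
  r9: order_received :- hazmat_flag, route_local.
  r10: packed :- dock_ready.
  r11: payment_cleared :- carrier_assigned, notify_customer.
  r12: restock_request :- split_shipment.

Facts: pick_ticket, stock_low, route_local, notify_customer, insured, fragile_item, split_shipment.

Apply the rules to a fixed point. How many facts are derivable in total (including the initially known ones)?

15

[1] r1 [shipped :- stock_low, pick_ticket.]; r3 [stock_available :- route_local, insured.]; r12 [restock_request :- split_shipment.]. ⇒ new: shipped, stock_available, restock_request.
[2] r5 [dock_ready :- restock_request, stock_available.]. ⇒ new: dock_ready.
[3] r6 [oversize_item :- dock_ready, shipped.]; r8 [labeled :- dock_ready.]; r10 [packed :- dock_ready.]. ⇒ new: oversize_item, labeled, packed.
[4] r2 [manifest_closed :- packed, shipped.]. ⇒ new: manifest_closed.
Closure: {dock_ready, fragile_item, insured, labeled, manifest_closed, notify_customer, oversize_item, packed, pick_ticket, restock_request, route_local, shipped, split_shipment, stock_available, stock_low} — 15 facts.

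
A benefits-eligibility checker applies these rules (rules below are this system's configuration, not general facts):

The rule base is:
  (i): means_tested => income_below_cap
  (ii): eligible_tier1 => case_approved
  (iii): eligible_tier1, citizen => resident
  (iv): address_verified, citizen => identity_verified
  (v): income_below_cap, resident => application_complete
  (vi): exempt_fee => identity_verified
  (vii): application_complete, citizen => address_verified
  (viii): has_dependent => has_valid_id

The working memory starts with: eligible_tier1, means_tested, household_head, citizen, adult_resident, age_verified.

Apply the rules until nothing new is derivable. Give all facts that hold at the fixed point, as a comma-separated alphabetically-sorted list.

Round 1 fires (i), (ii), (iii), giving income_below_cap, case_approved, resident.
Round 2 fires (v), giving application_complete.
Round 3 fires (vii), giving address_verified.
Round 4 fires (iv), giving identity_verified.

address_verified, adult_resident, age_verified, application_complete, case_approved, citizen, eligible_tier1, household_head, identity_verified, income_below_cap, means_tested, resident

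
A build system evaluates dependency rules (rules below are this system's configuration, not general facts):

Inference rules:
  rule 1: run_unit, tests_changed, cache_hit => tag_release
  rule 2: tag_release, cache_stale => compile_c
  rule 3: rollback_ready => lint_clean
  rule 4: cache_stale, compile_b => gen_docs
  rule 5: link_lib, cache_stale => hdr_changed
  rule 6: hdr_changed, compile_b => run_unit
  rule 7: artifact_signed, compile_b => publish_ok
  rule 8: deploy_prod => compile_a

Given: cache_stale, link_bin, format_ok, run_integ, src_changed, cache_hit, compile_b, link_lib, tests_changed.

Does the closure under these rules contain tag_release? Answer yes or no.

yes

[1] rule 4 [cache_stale, compile_b => gen_docs]; rule 5 [link_lib, cache_stale => hdr_changed]. ⇒ new: gen_docs, hdr_changed.
[2] rule 6 [hdr_changed, compile_b => run_unit]. ⇒ new: run_unit.
[3] rule 1 [run_unit, tests_changed, cache_hit => tag_release]. ⇒ new: tag_release.
[4] rule 2 [tag_release, cache_stale => compile_c]. ⇒ new: compile_c.
tag_release appears in round 3, so it is derivable.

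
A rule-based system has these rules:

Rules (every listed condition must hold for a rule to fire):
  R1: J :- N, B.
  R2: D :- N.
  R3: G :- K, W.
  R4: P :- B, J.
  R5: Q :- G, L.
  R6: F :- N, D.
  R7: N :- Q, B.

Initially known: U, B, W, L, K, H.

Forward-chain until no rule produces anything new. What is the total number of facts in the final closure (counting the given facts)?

Round 1 fires R3, giving G.
Round 2 fires R5, giving Q.
Round 3 fires R7, giving N.
Round 4 fires R1, R2, giving J, D.
Round 5 fires R4, R6, giving P, F.
Closure: {B, D, F, G, H, J, K, L, N, P, Q, U, W} — 13 facts.

13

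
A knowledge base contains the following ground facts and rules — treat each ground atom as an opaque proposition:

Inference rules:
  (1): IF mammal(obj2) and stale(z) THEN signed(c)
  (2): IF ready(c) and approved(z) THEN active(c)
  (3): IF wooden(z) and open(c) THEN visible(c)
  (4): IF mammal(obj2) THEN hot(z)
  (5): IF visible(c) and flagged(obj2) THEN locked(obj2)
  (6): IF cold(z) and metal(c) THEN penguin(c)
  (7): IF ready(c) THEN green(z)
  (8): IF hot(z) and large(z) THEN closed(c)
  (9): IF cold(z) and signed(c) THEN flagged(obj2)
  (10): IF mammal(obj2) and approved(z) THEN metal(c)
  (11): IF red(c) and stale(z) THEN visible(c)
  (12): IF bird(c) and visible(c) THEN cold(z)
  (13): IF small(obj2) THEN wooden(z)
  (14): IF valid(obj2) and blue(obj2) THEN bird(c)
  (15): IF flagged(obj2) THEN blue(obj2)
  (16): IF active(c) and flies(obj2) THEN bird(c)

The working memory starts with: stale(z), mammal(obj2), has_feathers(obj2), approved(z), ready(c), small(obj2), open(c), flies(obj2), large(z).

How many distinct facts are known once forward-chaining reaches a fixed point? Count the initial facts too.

23

Round 1 fires (1), (2), (4), (7), (10), (13), giving signed(c), active(c), hot(z), green(z), metal(c), wooden(z).
Round 2 fires (3), (8), (16), giving visible(c), closed(c), bird(c).
Round 3 fires (12), giving cold(z).
Round 4 fires (6), (9), giving penguin(c), flagged(obj2).
Round 5 fires (5), (15), giving locked(obj2), blue(obj2).
Closure: {active(c), approved(z), bird(c), blue(obj2), closed(c), cold(z), flagged(obj2), flies(obj2), green(z), has_feathers(obj2), hot(z), large(z), locked(obj2), mammal(obj2), metal(c), open(c), penguin(c), ready(c), signed(c), small(obj2), stale(z), visible(c), wooden(z)} — 23 facts.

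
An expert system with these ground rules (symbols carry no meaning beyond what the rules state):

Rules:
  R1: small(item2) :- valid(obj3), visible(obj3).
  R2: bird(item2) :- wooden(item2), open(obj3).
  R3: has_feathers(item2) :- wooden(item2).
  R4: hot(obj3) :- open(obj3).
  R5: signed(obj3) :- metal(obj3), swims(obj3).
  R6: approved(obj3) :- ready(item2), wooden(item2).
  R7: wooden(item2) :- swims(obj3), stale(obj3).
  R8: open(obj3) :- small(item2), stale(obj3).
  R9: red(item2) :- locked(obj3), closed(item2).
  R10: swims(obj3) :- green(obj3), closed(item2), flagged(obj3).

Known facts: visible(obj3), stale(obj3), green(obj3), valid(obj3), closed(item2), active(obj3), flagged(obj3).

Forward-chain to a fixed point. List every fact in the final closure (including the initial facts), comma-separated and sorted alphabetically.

Round 1 fires R1, R10, giving small(item2), swims(obj3).
Round 2 fires R7, R8, giving wooden(item2), open(obj3).
Round 3 fires R2, R3, R4, giving bird(item2), has_feathers(item2), hot(obj3).

active(obj3), bird(item2), closed(item2), flagged(obj3), green(obj3), has_feathers(item2), hot(obj3), open(obj3), small(item2), stale(obj3), swims(obj3), valid(obj3), visible(obj3), wooden(item2)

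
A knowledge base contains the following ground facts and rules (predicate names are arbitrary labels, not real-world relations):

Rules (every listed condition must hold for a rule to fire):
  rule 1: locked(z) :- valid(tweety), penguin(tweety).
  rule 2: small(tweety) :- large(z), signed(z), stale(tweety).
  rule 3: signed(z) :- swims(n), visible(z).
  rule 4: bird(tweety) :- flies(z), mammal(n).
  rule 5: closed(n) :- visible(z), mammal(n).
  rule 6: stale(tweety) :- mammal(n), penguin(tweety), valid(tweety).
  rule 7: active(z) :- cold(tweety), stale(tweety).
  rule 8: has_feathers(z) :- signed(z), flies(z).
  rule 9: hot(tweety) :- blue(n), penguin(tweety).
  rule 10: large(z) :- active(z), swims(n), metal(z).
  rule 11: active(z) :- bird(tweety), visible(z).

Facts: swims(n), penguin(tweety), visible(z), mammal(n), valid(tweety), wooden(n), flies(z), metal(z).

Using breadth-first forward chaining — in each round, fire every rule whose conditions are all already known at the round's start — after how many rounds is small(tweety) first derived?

4

Round 1: rule 1 [locked(z) :- valid(tweety), penguin(tweety).]; rule 3 [signed(z) :- swims(n), visible(z).]; rule 4 [bird(tweety) :- flies(z), mammal(n).]; rule 5 [closed(n) :- visible(z), mammal(n).]; rule 6 [stale(tweety) :- mammal(n), penguin(tweety), valid(tweety).]. Adds locked(z), signed(z), bird(tweety), closed(n), stale(tweety).
Round 2: rule 8 [has_feathers(z) :- signed(z), flies(z).]; rule 11 [active(z) :- bird(tweety), visible(z).]. Adds has_feathers(z), active(z).
Round 3: rule 10 [large(z) :- active(z), swims(n), metal(z).]. Adds large(z).
Round 4: rule 2 [small(tweety) :- large(z), signed(z), stale(tweety).]. Adds small(tweety).
small(tweety) first appears in round 4.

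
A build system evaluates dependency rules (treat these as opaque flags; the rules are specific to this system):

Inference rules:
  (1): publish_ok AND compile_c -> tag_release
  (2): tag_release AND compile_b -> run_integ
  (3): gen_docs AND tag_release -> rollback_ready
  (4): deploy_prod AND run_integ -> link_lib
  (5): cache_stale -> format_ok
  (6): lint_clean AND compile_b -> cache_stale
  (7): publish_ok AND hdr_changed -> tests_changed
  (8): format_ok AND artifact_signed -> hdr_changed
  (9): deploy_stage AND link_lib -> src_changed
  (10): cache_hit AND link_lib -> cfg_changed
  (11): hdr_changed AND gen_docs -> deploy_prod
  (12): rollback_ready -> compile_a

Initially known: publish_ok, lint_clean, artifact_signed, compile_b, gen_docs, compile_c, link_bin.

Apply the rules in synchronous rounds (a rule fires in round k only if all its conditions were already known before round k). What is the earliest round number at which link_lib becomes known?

5

Round 1: (1) [publish_ok AND compile_c -> tag_release]; (6) [lint_clean AND compile_b -> cache_stale]. New: tag_release, cache_stale.
Round 2: (2) [tag_release AND compile_b -> run_integ]; (3) [gen_docs AND tag_release -> rollback_ready]; (5) [cache_stale -> format_ok]. New: run_integ, rollback_ready, format_ok.
Round 3: (8) [format_ok AND artifact_signed -> hdr_changed]; (12) [rollback_ready -> compile_a]. New: hdr_changed, compile_a.
Round 4: (7) [publish_ok AND hdr_changed -> tests_changed]; (11) [hdr_changed AND gen_docs -> deploy_prod]. New: tests_changed, deploy_prod.
Round 5: (4) [deploy_prod AND run_integ -> link_lib]. New: link_lib.
link_lib first appears in round 5.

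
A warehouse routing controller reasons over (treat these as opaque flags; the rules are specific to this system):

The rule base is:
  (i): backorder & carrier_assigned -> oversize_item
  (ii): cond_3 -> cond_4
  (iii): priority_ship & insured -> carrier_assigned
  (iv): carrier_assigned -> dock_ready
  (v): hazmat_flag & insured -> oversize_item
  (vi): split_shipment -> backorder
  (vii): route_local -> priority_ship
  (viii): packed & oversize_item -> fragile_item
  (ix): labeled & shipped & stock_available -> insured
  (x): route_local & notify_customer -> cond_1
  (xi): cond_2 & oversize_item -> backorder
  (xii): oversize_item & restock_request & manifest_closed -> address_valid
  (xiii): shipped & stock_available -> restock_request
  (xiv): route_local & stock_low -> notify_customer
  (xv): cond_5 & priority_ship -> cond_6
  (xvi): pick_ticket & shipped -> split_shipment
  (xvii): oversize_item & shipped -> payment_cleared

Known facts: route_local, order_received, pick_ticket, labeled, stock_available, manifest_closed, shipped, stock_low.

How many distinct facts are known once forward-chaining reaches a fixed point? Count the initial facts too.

[1] (vii) [route_local -> priority_ship]; (ix) [labeled & shipped & stock_available -> insured]; (xiii) [shipped & stock_available -> restock_request]; (xiv) [route_local & stock_low -> notify_customer]; (xvi) [pick_ticket & shipped -> split_shipment]. ⇒ new: priority_ship, insured, restock_request, notify_customer, split_shipment.
[2] (iii) [priority_ship & insured -> carrier_assigned]; (vi) [split_shipment -> backorder]; (x) [route_local & notify_customer -> cond_1]. ⇒ new: carrier_assigned, backorder, cond_1.
[3] (i) [backorder & carrier_assigned -> oversize_item]; (iv) [carrier_assigned -> dock_ready]. ⇒ new: oversize_item, dock_ready.
[4] (xii) [oversize_item & restock_request & manifest_closed -> address_valid]; (xvii) [oversize_item & shipped -> payment_cleared]. ⇒ new: address_valid, payment_cleared.
Closure: {address_valid, backorder, carrier_assigned, cond_1, dock_ready, insured, labeled, manifest_closed, notify_customer, order_received, oversize_item, payment_cleared, pick_ticket, priority_ship, restock_request, route_local, shipped, split_shipment, stock_available, stock_low} — 20 facts.

20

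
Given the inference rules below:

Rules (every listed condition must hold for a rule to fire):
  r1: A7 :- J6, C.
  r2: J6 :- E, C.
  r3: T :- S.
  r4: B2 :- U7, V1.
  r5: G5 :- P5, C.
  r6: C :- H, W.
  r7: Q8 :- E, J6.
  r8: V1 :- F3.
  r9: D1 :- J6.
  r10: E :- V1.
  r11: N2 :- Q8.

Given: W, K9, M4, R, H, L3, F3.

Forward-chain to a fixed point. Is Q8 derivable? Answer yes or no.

Round 1: r6 [C :- H, W.]; r8 [V1 :- F3.]. Adds C, V1.
Round 2: r10 [E :- V1.]. Adds E.
Round 3: r2 [J6 :- E, C.]. Adds J6.
Round 4: r1 [A7 :- J6, C.]; r7 [Q8 :- E, J6.]; r9 [D1 :- J6.]. Adds A7, Q8, D1.
Round 5: r11 [N2 :- Q8.]. Adds N2.
Q8 appears in round 4, so it is derivable.

yes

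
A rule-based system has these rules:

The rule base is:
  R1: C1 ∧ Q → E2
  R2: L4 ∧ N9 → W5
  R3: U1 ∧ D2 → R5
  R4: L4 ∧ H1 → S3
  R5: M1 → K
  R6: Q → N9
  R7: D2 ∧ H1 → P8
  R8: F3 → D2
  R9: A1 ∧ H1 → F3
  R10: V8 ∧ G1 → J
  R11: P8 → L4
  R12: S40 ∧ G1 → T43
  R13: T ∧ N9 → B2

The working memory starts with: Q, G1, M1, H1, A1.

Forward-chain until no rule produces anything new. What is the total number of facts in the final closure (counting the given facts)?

13

Round 1: R5 [M1 → K]; R6 [Q → N9]; R9 [A1 ∧ H1 → F3]. New: K, N9, F3.
Round 2: R8 [F3 → D2]. New: D2.
Round 3: R7 [D2 ∧ H1 → P8]. New: P8.
Round 4: R11 [P8 → L4]. New: L4.
Round 5: R2 [L4 ∧ N9 → W5]; R4 [L4 ∧ H1 → S3]. New: W5, S3.
Closure: {A1, D2, F3, G1, H1, K, L4, M1, N9, P8, Q, S3, W5} — 13 facts.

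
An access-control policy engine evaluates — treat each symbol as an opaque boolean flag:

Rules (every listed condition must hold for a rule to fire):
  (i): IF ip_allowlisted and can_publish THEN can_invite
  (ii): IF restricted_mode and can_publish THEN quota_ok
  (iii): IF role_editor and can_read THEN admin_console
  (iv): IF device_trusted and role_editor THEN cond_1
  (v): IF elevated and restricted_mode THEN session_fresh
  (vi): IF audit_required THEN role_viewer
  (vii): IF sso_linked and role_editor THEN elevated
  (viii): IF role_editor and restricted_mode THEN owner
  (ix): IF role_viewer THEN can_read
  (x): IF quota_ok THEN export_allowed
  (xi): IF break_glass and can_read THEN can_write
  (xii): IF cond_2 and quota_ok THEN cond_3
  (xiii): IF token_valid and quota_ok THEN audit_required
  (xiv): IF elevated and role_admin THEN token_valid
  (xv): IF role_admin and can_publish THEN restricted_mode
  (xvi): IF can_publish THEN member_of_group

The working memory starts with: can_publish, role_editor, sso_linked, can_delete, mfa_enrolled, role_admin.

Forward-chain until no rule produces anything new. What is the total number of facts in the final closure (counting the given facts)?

Round 1: (vii) [IF sso_linked and role_editor THEN elevated]; (xv) [IF role_admin and can_publish THEN restricted_mode]; (xvi) [IF can_publish THEN member_of_group]. New: elevated, restricted_mode, member_of_group.
Round 2: (ii) [IF restricted_mode and can_publish THEN quota_ok]; (v) [IF elevated and restricted_mode THEN session_fresh]; (viii) [IF role_editor and restricted_mode THEN owner]; (xiv) [IF elevated and role_admin THEN token_valid]. New: quota_ok, session_fresh, owner, token_valid.
Round 3: (x) [IF quota_ok THEN export_allowed]; (xiii) [IF token_valid and quota_ok THEN audit_required]. New: export_allowed, audit_required.
Round 4: (vi) [IF audit_required THEN role_viewer]. New: role_viewer.
Round 5: (ix) [IF role_viewer THEN can_read]. New: can_read.
Round 6: (iii) [IF role_editor and can_read THEN admin_console]. New: admin_console.
Closure: {admin_console, audit_required, can_delete, can_publish, can_read, elevated, export_allowed, member_of_group, mfa_enrolled, owner, quota_ok, restricted_mode, role_admin, role_editor, role_viewer, session_fresh, sso_linked, token_valid} — 18 facts.

18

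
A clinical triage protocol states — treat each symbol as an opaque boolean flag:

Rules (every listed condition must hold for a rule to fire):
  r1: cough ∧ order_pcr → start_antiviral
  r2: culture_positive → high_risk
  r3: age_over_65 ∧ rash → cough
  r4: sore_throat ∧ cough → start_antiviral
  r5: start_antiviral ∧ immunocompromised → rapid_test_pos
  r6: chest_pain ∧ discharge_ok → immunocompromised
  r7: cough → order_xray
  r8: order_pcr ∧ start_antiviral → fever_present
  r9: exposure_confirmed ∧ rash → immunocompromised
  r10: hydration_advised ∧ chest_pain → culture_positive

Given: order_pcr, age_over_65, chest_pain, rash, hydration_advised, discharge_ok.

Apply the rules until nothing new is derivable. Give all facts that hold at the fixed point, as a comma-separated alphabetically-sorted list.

age_over_65, chest_pain, cough, culture_positive, discharge_ok, fever_present, high_risk, hydration_advised, immunocompromised, order_pcr, order_xray, rapid_test_pos, rash, start_antiviral

[1] r3 [age_over_65 ∧ rash → cough]; r6 [chest_pain ∧ discharge_ok → immunocompromised]; r10 [hydration_advised ∧ chest_pain → culture_positive]. ⇒ new: cough, immunocompromised, culture_positive.
[2] r1 [cough ∧ order_pcr → start_antiviral]; r2 [culture_positive → high_risk]; r7 [cough → order_xray]. ⇒ new: start_antiviral, high_risk, order_xray.
[3] r5 [start_antiviral ∧ immunocompromised → rapid_test_pos]; r8 [order_pcr ∧ start_antiviral → fever_present]. ⇒ new: rapid_test_pos, fever_present.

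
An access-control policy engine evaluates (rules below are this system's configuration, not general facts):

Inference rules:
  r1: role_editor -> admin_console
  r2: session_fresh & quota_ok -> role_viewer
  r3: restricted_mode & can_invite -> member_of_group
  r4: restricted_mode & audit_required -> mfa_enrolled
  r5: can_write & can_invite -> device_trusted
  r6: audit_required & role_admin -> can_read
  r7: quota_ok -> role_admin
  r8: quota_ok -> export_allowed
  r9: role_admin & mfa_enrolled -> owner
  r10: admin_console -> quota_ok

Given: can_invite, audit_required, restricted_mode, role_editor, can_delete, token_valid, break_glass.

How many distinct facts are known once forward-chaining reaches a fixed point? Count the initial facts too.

[1] r1 [role_editor -> admin_console]; r3 [restricted_mode & can_invite -> member_of_group]; r4 [restricted_mode & audit_required -> mfa_enrolled]. ⇒ new: admin_console, member_of_group, mfa_enrolled.
[2] r10 [admin_console -> quota_ok]. ⇒ new: quota_ok.
[3] r7 [quota_ok -> role_admin]; r8 [quota_ok -> export_allowed]. ⇒ new: role_admin, export_allowed.
[4] r6 [audit_required & role_admin -> can_read]; r9 [role_admin & mfa_enrolled -> owner]. ⇒ new: can_read, owner.
Closure: {admin_console, audit_required, break_glass, can_delete, can_invite, can_read, export_allowed, member_of_group, mfa_enrolled, owner, quota_ok, restricted_mode, role_admin, role_editor, token_valid} — 15 facts.

15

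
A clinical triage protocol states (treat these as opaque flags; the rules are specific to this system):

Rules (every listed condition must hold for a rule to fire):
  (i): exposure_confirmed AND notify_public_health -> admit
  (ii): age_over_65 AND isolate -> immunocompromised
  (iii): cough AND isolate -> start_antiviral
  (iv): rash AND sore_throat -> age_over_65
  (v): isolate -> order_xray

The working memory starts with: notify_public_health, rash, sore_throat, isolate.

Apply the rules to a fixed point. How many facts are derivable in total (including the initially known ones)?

Round 1: (iv) [rash AND sore_throat -> age_over_65]; (v) [isolate -> order_xray]. New: age_over_65, order_xray.
Round 2: (ii) [age_over_65 AND isolate -> immunocompromised]. New: immunocompromised.
Closure: {age_over_65, immunocompromised, isolate, notify_public_health, order_xray, rash, sore_throat} — 7 facts.

7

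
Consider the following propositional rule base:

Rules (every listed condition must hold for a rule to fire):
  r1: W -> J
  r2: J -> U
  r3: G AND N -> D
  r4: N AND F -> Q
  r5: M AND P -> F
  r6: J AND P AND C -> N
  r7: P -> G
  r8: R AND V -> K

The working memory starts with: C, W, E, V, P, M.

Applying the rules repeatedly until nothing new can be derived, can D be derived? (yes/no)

yes

Round 1: r1 [W -> J]; r5 [M AND P -> F]; r7 [P -> G]. Adds J, F, G.
Round 2: r2 [J -> U]; r6 [J AND P AND C -> N]. Adds U, N.
Round 3: r3 [G AND N -> D]; r4 [N AND F -> Q]. Adds D, Q.
D appears in round 3, so it is derivable.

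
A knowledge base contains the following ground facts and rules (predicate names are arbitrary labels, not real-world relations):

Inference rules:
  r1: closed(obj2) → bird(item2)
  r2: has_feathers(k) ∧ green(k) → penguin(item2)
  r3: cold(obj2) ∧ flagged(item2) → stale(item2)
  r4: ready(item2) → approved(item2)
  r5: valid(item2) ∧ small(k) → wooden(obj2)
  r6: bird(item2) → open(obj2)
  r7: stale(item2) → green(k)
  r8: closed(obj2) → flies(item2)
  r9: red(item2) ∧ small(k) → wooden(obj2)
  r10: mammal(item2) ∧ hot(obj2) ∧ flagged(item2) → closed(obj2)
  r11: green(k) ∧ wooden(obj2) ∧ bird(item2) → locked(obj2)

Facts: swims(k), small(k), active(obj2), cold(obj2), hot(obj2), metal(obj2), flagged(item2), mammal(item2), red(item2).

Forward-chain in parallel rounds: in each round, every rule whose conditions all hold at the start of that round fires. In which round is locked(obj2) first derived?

3

Round 1 fires r3, r9, r10, giving stale(item2), wooden(obj2), closed(obj2).
Round 2 fires r1, r7, r8, giving bird(item2), green(k), flies(item2).
Round 3 fires r6, r11, giving open(obj2), locked(obj2).
locked(obj2) first appears in round 3.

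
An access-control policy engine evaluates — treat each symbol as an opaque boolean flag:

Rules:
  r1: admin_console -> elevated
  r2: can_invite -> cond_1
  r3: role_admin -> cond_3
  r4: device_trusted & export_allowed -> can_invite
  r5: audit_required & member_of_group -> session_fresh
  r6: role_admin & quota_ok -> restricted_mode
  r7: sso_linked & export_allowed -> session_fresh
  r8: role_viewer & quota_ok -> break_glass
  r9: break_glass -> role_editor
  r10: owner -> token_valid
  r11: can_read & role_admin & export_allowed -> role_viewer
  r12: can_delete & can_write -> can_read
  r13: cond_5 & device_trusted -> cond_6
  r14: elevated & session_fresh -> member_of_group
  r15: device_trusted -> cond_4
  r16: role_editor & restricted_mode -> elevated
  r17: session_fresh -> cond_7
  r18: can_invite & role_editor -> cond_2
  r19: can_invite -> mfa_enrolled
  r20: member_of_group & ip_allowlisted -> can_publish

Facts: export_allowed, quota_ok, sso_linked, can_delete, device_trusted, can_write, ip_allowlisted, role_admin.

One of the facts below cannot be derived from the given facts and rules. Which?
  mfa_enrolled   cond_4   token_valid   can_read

Round 1: r3 [role_admin -> cond_3]; r4 [device_trusted & export_allowed -> can_invite]; r6 [role_admin & quota_ok -> restricted_mode]; r7 [sso_linked & export_allowed -> session_fresh]; r12 [can_delete & can_write -> can_read]; r15 [device_trusted -> cond_4]. Adds cond_3, can_invite, restricted_mode, session_fresh, can_read, cond_4.
Round 2: r2 [can_invite -> cond_1]; r11 [can_read & role_admin & export_allowed -> role_viewer]; r17 [session_fresh -> cond_7]; r19 [can_invite -> mfa_enrolled]. Adds cond_1, role_viewer, cond_7, mfa_enrolled.
Round 3: r8 [role_viewer & quota_ok -> break_glass]. Adds break_glass.
Round 4: r9 [break_glass -> role_editor]. Adds role_editor.
Round 5: r16 [role_editor & restricted_mode -> elevated]; r18 [can_invite & role_editor -> cond_2]. Adds elevated, cond_2.
Round 6: r14 [elevated & session_fresh -> member_of_group]. Adds member_of_group.
Round 7: r20 [member_of_group & ip_allowlisted -> can_publish]. Adds can_publish.
Derived: can_read (round 1), cond_4 (round 1), mfa_enrolled (round 2). token_valid never appears in any round.

token_valid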